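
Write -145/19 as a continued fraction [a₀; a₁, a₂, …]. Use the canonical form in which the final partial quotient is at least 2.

[-8; 2, 1, 2, 2]

Apply division with remainder until the remainder is 0:
⌊-145/19⌋ = -8, remainder 7
⌊19/7⌋ = 2, remainder 5
⌊7/5⌋ = 1, remainder 2
⌊5/2⌋ = 2, remainder 1
⌊2/1⌋ = 2, remainder 0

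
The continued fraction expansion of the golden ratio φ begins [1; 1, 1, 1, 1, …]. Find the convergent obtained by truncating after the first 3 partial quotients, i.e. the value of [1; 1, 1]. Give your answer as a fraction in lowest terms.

a_0 = 1: 1/1
a_1 = 1: 2/1
a_2 = 1: 3/2

3/2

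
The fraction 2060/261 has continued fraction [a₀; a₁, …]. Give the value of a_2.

2060 = 7·261 + 233, so a_0 = 7
261 = 1·233 + 28, so a_1 = 1
233 = 8·28 + 9, so a_2 = 8

8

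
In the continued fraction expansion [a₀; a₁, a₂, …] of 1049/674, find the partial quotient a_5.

14

Run the Euclidean algorithm, recording each quotient:
1049 ÷ 674 → quotient 1, remainder 375
674 ÷ 375 → quotient 1, remainder 299
375 ÷ 299 → quotient 1, remainder 76
299 ÷ 76 → quotient 3, remainder 71
76 ÷ 71 → quotient 1, remainder 5
71 ÷ 5 → quotient 14, remainder 1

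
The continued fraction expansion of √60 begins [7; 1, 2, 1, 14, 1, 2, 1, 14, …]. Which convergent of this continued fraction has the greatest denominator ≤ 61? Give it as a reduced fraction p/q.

a_0 = 7: 7/1  (≤ bound)
a_1 = 1: 8/1  (≤ bound)
a_2 = 2: 23/3  (≤ bound)
a_3 = 1: 31/4  (≤ bound)
a_4 = 14: 457/59  (≤ bound)
a_5 = 1: 488/63  (> 61, stop)

457/59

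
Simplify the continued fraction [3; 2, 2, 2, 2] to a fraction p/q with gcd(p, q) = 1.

99/29

Collapse the nested fraction from the inside out:
Start with 2.
2 + 1/(2/1) = 2 + 1/2 = 5/2
2 + 1/(5/2) = 2 + 2/5 = 12/5
2 + 1/(12/5) = 2 + 5/12 = 29/12
3 + 1/(29/12) = 3 + 12/29 = 99/29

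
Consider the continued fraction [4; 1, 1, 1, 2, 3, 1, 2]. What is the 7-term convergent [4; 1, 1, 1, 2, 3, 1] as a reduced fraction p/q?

162/35

a_0 = 4: 4/1
a_1 = 1: 5/1
a_2 = 1: 9/2
a_3 = 1: 14/3
a_4 = 2: 37/8
a_5 = 3: 125/27
a_6 = 1: 162/35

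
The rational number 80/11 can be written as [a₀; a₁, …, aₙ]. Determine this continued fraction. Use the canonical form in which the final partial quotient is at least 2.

80 ÷ 11 → quotient 7, remainder 3
11 ÷ 3 → quotient 3, remainder 2
3 ÷ 2 → quotient 1, remainder 1
2 ÷ 1 → quotient 2, remainder 0

[7; 3, 1, 2]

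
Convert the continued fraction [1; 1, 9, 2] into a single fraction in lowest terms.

40/21

Work from the innermost term outward:
Start with 2.
9 + 1/(2/1) = 9 + 1/2 = 19/2
1 + 1/(19/2) = 1 + 2/19 = 21/19
1 + 1/(21/19) = 1 + 19/21 = 40/21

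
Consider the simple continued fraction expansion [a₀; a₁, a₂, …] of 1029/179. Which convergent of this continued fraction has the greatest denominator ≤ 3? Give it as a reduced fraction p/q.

a_0 = 5: 5/1  (≤ bound)
a_1 = 1: 6/1  (≤ bound)
a_2 = 2: 17/3  (≤ bound)
a_3 = 1: 23/4  (> 3, stop)

17/3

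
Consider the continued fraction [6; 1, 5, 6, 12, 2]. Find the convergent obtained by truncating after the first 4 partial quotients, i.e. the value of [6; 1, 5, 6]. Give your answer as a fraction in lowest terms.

Build up convergents one term at a time:
a_0 = 6: 6/1
a_1 = 1: 7/1
a_2 = 5: 41/6
a_3 = 6: 253/37

253/37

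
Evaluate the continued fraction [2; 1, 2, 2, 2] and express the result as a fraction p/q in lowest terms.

Compute successive convergents:
a_0 = 2: 2/1
a_1 = 1: 3/1
a_2 = 2: 8/3
a_3 = 2: 19/7
a_4 = 2: 46/17

46/17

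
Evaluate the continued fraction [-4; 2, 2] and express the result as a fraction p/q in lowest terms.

-18/5

Work from the innermost term outward:
Start with 2.
2 + 1/(2/1) = 2 + 1/2 = 5/2
-4 + 1/(5/2) = -4 + 2/5 = -18/5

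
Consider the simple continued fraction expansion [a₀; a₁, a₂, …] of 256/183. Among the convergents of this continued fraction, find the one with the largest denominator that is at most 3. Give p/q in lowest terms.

4/3

a_0 = 1: 1/1  (≤ bound)
a_1 = 2: 3/2  (≤ bound)
a_2 = 1: 4/3  (≤ bound)
a_3 = 1: 7/5  (> 3, stop)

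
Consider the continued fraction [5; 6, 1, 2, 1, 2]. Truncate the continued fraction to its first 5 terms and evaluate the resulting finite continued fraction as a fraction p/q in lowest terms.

Compute successive convergents:
a_0 = 5: 5/1
a_1 = 6: 31/6
a_2 = 1: 36/7
a_3 = 2: 103/20
a_4 = 1: 139/27

139/27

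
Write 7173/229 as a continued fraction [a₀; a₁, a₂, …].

[31; 3, 10, 1, 1, 3]

Apply division with remainder until the remainder is 0:
7173 = 31·229 + 74, so a_0 = 31
229 = 3·74 + 7, so a_1 = 3
74 = 10·7 + 4, so a_2 = 10
7 = 1·4 + 3, so a_3 = 1
4 = 1·3 + 1, so a_4 = 1
3 = 3·1 + 0, so a_5 = 3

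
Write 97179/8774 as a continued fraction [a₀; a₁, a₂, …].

Repeatedly divide and take the remainder:
97179 ÷ 8774 → quotient 11, remainder 665
8774 ÷ 665 → quotient 13, remainder 129
665 ÷ 129 → quotient 5, remainder 20
129 ÷ 20 → quotient 6, remainder 9
20 ÷ 9 → quotient 2, remainder 2
9 ÷ 2 → quotient 4, remainder 1
2 ÷ 1 → quotient 2, remainder 0

[11; 13, 5, 6, 2, 4, 2]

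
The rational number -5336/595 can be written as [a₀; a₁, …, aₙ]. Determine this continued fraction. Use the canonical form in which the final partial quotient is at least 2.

Run the Euclidean algorithm, recording each quotient:
-5336 ÷ 595 → quotient -9, remainder 19
595 ÷ 19 → quotient 31, remainder 6
19 ÷ 6 → quotient 3, remainder 1
6 ÷ 1 → quotient 6, remainder 0

[-9; 31, 3, 6]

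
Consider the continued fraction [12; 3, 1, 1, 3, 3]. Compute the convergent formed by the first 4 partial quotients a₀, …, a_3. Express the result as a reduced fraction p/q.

86/7

a_0 = 12: 12/1
a_1 = 3: 37/3
a_2 = 1: 49/4
a_3 = 1: 86/7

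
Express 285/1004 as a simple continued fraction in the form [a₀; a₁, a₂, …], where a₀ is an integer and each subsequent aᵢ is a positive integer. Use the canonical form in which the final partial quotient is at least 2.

285 ÷ 1004 → quotient 0, remainder 285
1004 ÷ 285 → quotient 3, remainder 149
285 ÷ 149 → quotient 1, remainder 136
149 ÷ 136 → quotient 1, remainder 13
136 ÷ 13 → quotient 10, remainder 6
13 ÷ 6 → quotient 2, remainder 1
6 ÷ 1 → quotient 6, remainder 0

[0; 3, 1, 1, 10, 2, 6]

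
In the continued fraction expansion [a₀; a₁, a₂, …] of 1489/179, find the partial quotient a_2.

7

Apply division with remainder until the remainder is 0:
1489 ÷ 179 → quotient 8, remainder 57
179 ÷ 57 → quotient 3, remainder 8
57 ÷ 8 → quotient 7, remainder 1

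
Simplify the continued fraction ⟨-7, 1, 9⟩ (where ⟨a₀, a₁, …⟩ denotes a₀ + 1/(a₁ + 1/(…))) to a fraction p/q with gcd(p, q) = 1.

-61/10

Collapse the nested fraction from the inside out:
Start with 9.
1 + 1/(9/1) = 1 + 1/9 = 10/9
-7 + 1/(10/9) = -7 + 9/10 = -61/10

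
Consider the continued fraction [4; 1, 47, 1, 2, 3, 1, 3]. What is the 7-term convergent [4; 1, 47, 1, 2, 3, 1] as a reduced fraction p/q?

Start with 1.
3 + 1/(1/1) = 3 + 1/1 = 4/1
2 + 1/(4/1) = 2 + 1/4 = 9/4
1 + 1/(9/4) = 1 + 4/9 = 13/9
47 + 1/(13/9) = 47 + 9/13 = 620/13
1 + 1/(620/13) = 1 + 13/620 = 633/620
4 + 1/(633/620) = 4 + 620/633 = 3152/633

3152/633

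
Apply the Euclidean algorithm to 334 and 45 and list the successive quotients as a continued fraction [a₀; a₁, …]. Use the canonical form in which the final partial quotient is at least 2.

334 = 7·45 + 19, so a_0 = 7
45 = 2·19 + 7, so a_1 = 2
19 = 2·7 + 5, so a_2 = 2
7 = 1·5 + 2, so a_3 = 1
5 = 2·2 + 1, so a_4 = 2
2 = 2·1 + 0, so a_5 = 2

[7; 2, 2, 1, 2, 2]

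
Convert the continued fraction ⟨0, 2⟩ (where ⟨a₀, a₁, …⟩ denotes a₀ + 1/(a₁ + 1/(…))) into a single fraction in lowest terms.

1/2

Start with 2.
0 + 1/(2/1) = 0 + 1/2 = 1/2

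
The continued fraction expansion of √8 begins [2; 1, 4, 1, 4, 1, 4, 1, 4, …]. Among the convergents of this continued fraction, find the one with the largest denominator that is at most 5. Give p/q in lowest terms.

a_0 = 2: 2/1  (≤ bound)
a_1 = 1: 3/1  (≤ bound)
a_2 = 4: 14/5  (≤ bound)
a_3 = 1: 17/6  (> 5, stop)

14/5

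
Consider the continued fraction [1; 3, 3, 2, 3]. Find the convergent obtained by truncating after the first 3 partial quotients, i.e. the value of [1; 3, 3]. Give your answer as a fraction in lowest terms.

Start with 3.
3 + 1/(3/1) = 3 + 1/3 = 10/3
1 + 1/(10/3) = 1 + 3/10 = 13/10

13/10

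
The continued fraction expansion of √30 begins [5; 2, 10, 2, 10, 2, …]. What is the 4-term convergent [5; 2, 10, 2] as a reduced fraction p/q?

Start with 2.
10 + 1/(2/1) = 10 + 1/2 = 21/2
2 + 1/(21/2) = 2 + 2/21 = 44/21
5 + 1/(44/21) = 5 + 21/44 = 241/44

241/44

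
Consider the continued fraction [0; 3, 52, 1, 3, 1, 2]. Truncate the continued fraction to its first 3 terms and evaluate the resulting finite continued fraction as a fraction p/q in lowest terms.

Work from the innermost term outward:
Start with 52.
3 + 1/(52/1) = 3 + 1/52 = 157/52
0 + 1/(157/52) = 0 + 52/157 = 52/157

52/157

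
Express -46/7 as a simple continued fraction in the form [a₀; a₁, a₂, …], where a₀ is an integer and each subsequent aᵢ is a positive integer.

-46 ÷ 7 → quotient -7, remainder 3
7 ÷ 3 → quotient 2, remainder 1
3 ÷ 1 → quotient 3, remainder 0

[-7; 2, 3]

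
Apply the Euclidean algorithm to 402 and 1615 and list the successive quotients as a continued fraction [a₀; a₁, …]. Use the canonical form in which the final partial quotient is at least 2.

[0; 4, 57, 2, 3]

⌊402/1615⌋ = 0, remainder 402
⌊1615/402⌋ = 4, remainder 7
⌊402/7⌋ = 57, remainder 3
⌊7/3⌋ = 2, remainder 1
⌊3/1⌋ = 3, remainder 0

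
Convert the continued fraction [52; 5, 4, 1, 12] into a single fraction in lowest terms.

a_0 = 52: 52/1
a_1 = 5: 261/5
a_2 = 4: 1096/21
a_3 = 1: 1357/26
a_4 = 12: 17380/333

17380/333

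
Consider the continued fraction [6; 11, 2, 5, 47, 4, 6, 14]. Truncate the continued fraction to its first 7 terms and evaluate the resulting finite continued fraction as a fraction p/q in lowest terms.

909327/149381

Build up convergents one term at a time:
a_0 = 6: 6/1
a_1 = 11: 67/11
a_2 = 2: 140/23
a_3 = 5: 767/126
a_4 = 47: 36189/5945
a_5 = 4: 145523/23906
a_6 = 6: 909327/149381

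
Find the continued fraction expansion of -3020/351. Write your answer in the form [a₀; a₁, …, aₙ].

Apply division with remainder until the remainder is 0:
⌊-3020/351⌋ = -9, remainder 139
⌊351/139⌋ = 2, remainder 73
⌊139/73⌋ = 1, remainder 66
⌊73/66⌋ = 1, remainder 7
⌊66/7⌋ = 9, remainder 3
⌊7/3⌋ = 2, remainder 1
⌊3/1⌋ = 3, remainder 0

[-9; 2, 1, 1, 9, 2, 3]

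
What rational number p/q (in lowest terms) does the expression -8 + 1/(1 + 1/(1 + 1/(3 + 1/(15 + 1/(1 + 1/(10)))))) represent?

-9265/1247

a_0 = -8: -8/1
a_1 = 1: -7/1
a_2 = 1: -15/2
a_3 = 3: -52/7
a_4 = 15: -795/107
a_5 = 1: -847/114
a_6 = 10: -9265/1247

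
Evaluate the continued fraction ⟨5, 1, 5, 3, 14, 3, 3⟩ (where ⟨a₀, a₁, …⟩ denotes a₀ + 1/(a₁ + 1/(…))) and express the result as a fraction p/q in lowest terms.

16223/2777

Collapse the nested fraction from the inside out:
Start with 3.
3 + 1/(3/1) = 3 + 1/3 = 10/3
14 + 1/(10/3) = 14 + 3/10 = 143/10
3 + 1/(143/10) = 3 + 10/143 = 439/143
5 + 1/(439/143) = 5 + 143/439 = 2338/439
1 + 1/(2338/439) = 1 + 439/2338 = 2777/2338
5 + 1/(2777/2338) = 5 + 2338/2777 = 16223/2777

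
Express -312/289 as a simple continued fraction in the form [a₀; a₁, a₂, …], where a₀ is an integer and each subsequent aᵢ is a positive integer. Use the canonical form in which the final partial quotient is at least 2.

Repeatedly divide and take the remainder:
-312 = -2·289 + 266, so a_0 = -2
289 = 1·266 + 23, so a_1 = 1
266 = 11·23 + 13, so a_2 = 11
23 = 1·13 + 10, so a_3 = 1
13 = 1·10 + 3, so a_4 = 1
10 = 3·3 + 1, so a_5 = 3
3 = 3·1 + 0, so a_6 = 3

[-2; 1, 11, 1, 1, 3, 3]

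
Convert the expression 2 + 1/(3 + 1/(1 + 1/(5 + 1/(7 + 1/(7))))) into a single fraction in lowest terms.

2663/1178

Work from the innermost term outward:
Start with 7.
7 + 1/(7/1) = 7 + 1/7 = 50/7
5 + 1/(50/7) = 5 + 7/50 = 257/50
1 + 1/(257/50) = 1 + 50/257 = 307/257
3 + 1/(307/257) = 3 + 257/307 = 1178/307
2 + 1/(1178/307) = 2 + 307/1178 = 2663/1178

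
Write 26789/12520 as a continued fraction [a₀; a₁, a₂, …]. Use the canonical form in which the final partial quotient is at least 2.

[2; 7, 6, 3, 5, 2, 3, 2]

⌊26789/12520⌋ = 2, remainder 1749
⌊12520/1749⌋ = 7, remainder 277
⌊1749/277⌋ = 6, remainder 87
⌊277/87⌋ = 3, remainder 16
⌊87/16⌋ = 5, remainder 7
⌊16/7⌋ = 2, remainder 2
⌊7/2⌋ = 3, remainder 1
⌊2/1⌋ = 2, remainder 0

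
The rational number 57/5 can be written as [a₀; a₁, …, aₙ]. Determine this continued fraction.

[11; 2, 2]

57 = 11·5 + 2, so a_0 = 11
5 = 2·2 + 1, so a_1 = 2
2 = 2·1 + 0, so a_2 = 2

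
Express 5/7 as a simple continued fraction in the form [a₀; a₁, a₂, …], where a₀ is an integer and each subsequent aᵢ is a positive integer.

[0; 1, 2, 2]

Apply division with remainder until the remainder is 0:
⌊5/7⌋ = 0, remainder 5
⌊7/5⌋ = 1, remainder 2
⌊5/2⌋ = 2, remainder 1
⌊2/1⌋ = 2, remainder 0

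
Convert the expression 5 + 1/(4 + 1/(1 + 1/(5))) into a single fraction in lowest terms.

151/29

Collapse the nested fraction from the inside out:
Start with 5.
1 + 1/(5/1) = 1 + 1/5 = 6/5
4 + 1/(6/5) = 4 + 5/6 = 29/6
5 + 1/(29/6) = 5 + 6/29 = 151/29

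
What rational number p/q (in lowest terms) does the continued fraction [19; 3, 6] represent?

367/19

a_0 = 19: 19/1
a_1 = 3: 58/3
a_2 = 6: 367/19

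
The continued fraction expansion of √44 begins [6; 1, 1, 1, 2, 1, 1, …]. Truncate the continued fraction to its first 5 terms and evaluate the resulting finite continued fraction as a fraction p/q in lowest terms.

Compute successive convergents:
a_0 = 6: 6/1
a_1 = 1: 7/1
a_2 = 1: 13/2
a_3 = 1: 20/3
a_4 = 2: 53/8

53/8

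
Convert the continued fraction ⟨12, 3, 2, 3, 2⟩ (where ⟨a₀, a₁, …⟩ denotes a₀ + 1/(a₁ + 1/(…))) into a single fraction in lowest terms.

a_0 = 12: 12/1
a_1 = 3: 37/3
a_2 = 2: 86/7
a_3 = 3: 295/24
a_4 = 2: 676/55

676/55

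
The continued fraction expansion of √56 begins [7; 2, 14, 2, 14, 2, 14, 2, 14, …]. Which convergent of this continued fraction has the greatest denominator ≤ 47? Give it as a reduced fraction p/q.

217/29

a_0 = 7: 7/1  (≤ bound)
a_1 = 2: 15/2  (≤ bound)
a_2 = 14: 217/29  (≤ bound)
a_3 = 2: 449/60  (> 47, stop)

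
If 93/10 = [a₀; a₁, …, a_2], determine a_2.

3

⌊93/10⌋ = 9, remainder 3
⌊10/3⌋ = 3, remainder 1
⌊3/1⌋ = 3, remainder 0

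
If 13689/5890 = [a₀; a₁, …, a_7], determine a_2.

13689 = 2·5890 + 1909, so a_0 = 2
5890 = 3·1909 + 163, so a_1 = 3
1909 = 11·163 + 116, so a_2 = 11

11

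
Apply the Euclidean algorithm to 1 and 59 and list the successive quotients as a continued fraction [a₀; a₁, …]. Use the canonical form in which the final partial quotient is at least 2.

1 ÷ 59 → quotient 0, remainder 1
59 ÷ 1 → quotient 59, remainder 0

[0; 59]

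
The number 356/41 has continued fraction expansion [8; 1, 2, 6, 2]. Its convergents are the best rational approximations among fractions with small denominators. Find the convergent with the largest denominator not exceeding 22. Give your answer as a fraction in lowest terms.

a_0 = 8: 8/1  (≤ bound)
a_1 = 1: 9/1  (≤ bound)
a_2 = 2: 26/3  (≤ bound)
a_3 = 6: 165/19  (≤ bound)
a_4 = 2: 356/41  (> 22, stop)

165/19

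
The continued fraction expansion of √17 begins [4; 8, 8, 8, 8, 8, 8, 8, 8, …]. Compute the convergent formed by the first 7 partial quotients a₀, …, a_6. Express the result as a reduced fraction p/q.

a_0 = 4: 4/1
a_1 = 8: 33/8
a_2 = 8: 268/65
a_3 = 8: 2177/528
a_4 = 8: 17684/4289
a_5 = 8: 143649/34840
a_6 = 8: 1166876/283009

1166876/283009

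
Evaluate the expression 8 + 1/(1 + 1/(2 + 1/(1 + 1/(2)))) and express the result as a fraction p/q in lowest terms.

96/11

Use the convergent recurrence hₖ = aₖ·hₖ₋₁ + hₖ₋₂ (and likewise for the denominators kₖ):
a_0 = 8: 8/1
a_1 = 1: 9/1
a_2 = 2: 26/3
a_3 = 1: 35/4
a_4 = 2: 96/11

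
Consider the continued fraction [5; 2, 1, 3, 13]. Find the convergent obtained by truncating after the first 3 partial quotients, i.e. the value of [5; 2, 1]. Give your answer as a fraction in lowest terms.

a_0 = 5: 5/1
a_1 = 2: 11/2
a_2 = 1: 16/3

16/3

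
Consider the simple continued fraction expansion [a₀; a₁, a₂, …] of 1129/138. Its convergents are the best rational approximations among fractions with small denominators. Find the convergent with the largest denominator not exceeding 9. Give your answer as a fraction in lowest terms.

49/6

a_0 = 8: 8/1  (≤ bound)
a_1 = 5: 41/5  (≤ bound)
a_2 = 1: 49/6  (≤ bound)
a_3 = 1: 90/11  (> 9, stop)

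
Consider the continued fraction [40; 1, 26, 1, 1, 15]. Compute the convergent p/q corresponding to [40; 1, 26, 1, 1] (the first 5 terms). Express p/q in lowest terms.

a_0 = 40: 40/1
a_1 = 1: 41/1
a_2 = 26: 1106/27
a_3 = 1: 1147/28
a_4 = 1: 2253/55

2253/55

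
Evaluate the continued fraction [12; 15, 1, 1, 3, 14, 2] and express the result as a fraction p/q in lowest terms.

Start with 2.
14 + 1/(2/1) = 14 + 1/2 = 29/2
3 + 1/(29/2) = 3 + 2/29 = 89/29
1 + 1/(89/29) = 1 + 29/89 = 118/89
1 + 1/(118/89) = 1 + 89/118 = 207/118
15 + 1/(207/118) = 15 + 118/207 = 3223/207
12 + 1/(3223/207) = 12 + 207/3223 = 38883/3223

38883/3223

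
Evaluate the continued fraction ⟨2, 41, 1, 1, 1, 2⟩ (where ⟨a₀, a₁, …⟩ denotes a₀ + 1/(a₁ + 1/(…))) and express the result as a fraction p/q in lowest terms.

674/333

Use the convergent recurrence hₖ = aₖ·hₖ₋₁ + hₖ₋₂ (and likewise for the denominators kₖ):
a_0 = 2: 2/1
a_1 = 41: 83/41
a_2 = 1: 85/42
a_3 = 1: 168/83
a_4 = 1: 253/125
a_5 = 2: 674/333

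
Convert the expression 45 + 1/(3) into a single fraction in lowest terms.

136/3

Compute successive convergents:
a_0 = 45: 45/1
a_1 = 3: 136/3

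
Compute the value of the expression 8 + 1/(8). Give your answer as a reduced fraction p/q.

Start with 8.
8 + 1/(8/1) = 8 + 1/8 = 65/8

65/8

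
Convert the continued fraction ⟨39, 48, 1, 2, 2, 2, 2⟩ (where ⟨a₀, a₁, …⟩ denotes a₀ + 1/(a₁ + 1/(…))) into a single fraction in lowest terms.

a_0 = 39: 39/1
a_1 = 48: 1873/48
a_2 = 1: 1912/49
a_3 = 2: 5697/146
a_4 = 2: 13306/341
a_5 = 2: 32309/828
a_6 = 2: 77924/1997

77924/1997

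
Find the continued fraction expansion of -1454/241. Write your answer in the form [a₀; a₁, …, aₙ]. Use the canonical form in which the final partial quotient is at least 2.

[-7; 1, 29, 8]

Repeatedly divide and take the remainder:
⌊-1454/241⌋ = -7, remainder 233
⌊241/233⌋ = 1, remainder 8
⌊233/8⌋ = 29, remainder 1
⌊8/1⌋ = 8, remainder 0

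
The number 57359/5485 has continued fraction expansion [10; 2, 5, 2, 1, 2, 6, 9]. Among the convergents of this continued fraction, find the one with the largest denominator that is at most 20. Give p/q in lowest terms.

115/11

List convergents until the denominator exceeds the bound:
a_0 = 10: 10/1  (≤ bound)
a_1 = 2: 21/2  (≤ bound)
a_2 = 5: 115/11  (≤ bound)
a_3 = 2: 251/24  (> 20, stop)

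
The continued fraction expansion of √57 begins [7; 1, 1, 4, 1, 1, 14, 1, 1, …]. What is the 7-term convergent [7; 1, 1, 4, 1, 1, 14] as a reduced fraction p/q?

a_0 = 7: 7/1
a_1 = 1: 8/1
a_2 = 1: 15/2
a_3 = 4: 68/9
a_4 = 1: 83/11
a_5 = 1: 151/20
a_6 = 14: 2197/291

2197/291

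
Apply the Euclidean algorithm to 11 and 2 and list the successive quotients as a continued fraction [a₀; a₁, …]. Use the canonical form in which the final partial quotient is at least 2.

[5; 2]

11 ÷ 2 → quotient 5, remainder 1
2 ÷ 1 → quotient 2, remainder 0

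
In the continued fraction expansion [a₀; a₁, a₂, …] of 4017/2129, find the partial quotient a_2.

7

4017 = 1·2129 + 1888, so a_0 = 1
2129 = 1·1888 + 241, so a_1 = 1
1888 = 7·241 + 201, so a_2 = 7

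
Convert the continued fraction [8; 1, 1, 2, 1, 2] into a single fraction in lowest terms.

163/19

Starting at the tail and folding back:
Start with 2.
1 + 1/(2/1) = 1 + 1/2 = 3/2
2 + 1/(3/2) = 2 + 2/3 = 8/3
1 + 1/(8/3) = 1 + 3/8 = 11/8
1 + 1/(11/8) = 1 + 8/11 = 19/11
8 + 1/(19/11) = 8 + 11/19 = 163/19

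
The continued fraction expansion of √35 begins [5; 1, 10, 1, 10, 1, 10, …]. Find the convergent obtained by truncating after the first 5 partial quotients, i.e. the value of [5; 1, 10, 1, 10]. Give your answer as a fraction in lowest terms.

Collapse the nested fraction from the inside out:
Start with 10.
1 + 1/(10/1) = 1 + 1/10 = 11/10
10 + 1/(11/10) = 10 + 10/11 = 120/11
1 + 1/(120/11) = 1 + 11/120 = 131/120
5 + 1/(131/120) = 5 + 120/131 = 775/131

775/131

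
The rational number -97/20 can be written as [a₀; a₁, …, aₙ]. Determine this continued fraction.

[-5; 6, 1, 2]

⌊-97/20⌋ = -5, remainder 3
⌊20/3⌋ = 6, remainder 2
⌊3/2⌋ = 1, remainder 1
⌊2/1⌋ = 2, remainder 0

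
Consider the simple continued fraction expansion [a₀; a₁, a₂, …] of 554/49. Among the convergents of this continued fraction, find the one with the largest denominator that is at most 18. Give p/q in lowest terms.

a_0 = 11: 11/1  (≤ bound)
a_1 = 3: 34/3  (≤ bound)
a_2 = 3: 113/10  (≤ bound)
a_3 = 1: 147/13  (≤ bound)
a_4 = 3: 554/49  (> 18, stop)

147/13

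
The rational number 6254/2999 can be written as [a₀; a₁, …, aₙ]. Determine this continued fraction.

Repeatedly divide and take the remainder:
6254 ÷ 2999 → quotient 2, remainder 256
2999 ÷ 256 → quotient 11, remainder 183
256 ÷ 183 → quotient 1, remainder 73
183 ÷ 73 → quotient 2, remainder 37
73 ÷ 37 → quotient 1, remainder 36
37 ÷ 36 → quotient 1, remainder 1
36 ÷ 1 → quotient 36, remainder 0

[2; 11, 1, 2, 1, 1, 36]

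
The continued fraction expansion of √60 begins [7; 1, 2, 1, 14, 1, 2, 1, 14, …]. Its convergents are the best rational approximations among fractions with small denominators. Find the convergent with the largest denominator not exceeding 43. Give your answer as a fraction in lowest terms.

31/4

a_0 = 7: 7/1  (≤ bound)
a_1 = 1: 8/1  (≤ bound)
a_2 = 2: 23/3  (≤ bound)
a_3 = 1: 31/4  (≤ bound)
a_4 = 14: 457/59  (> 43, stop)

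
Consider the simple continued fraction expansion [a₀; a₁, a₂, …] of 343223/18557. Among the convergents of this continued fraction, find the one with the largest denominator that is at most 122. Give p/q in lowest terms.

2090/113

a_0 = 18: 18/1  (≤ bound)
a_1 = 2: 37/2  (≤ bound)
a_2 = 56: 2090/113  (≤ bound)
a_3 = 2: 4217/228  (> 122, stop)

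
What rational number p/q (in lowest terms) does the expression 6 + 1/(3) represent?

19/3

Collapse the nested fraction from the inside out:
Start with 3.
6 + 1/(3/1) = 6 + 1/3 = 19/3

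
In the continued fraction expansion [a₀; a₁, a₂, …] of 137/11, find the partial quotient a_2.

⌊137/11⌋ = 12, remainder 5
⌊11/5⌋ = 2, remainder 1
⌊5/1⌋ = 5, remainder 0

5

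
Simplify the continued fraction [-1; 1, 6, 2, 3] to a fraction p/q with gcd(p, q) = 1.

Work from the innermost term outward:
Start with 3.
2 + 1/(3/1) = 2 + 1/3 = 7/3
6 + 1/(7/3) = 6 + 3/7 = 45/7
1 + 1/(45/7) = 1 + 7/45 = 52/45
-1 + 1/(52/45) = -1 + 45/52 = -7/52

-7/52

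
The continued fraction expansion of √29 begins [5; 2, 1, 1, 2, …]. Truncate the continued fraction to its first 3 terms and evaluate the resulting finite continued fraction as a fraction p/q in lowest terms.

16/3

a_0 = 5: 5/1
a_1 = 2: 11/2
a_2 = 1: 16/3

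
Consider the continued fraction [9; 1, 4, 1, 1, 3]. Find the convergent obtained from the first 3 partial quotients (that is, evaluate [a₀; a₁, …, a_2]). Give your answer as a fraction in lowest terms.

49/5

Start with 4.
1 + 1/(4/1) = 1 + 1/4 = 5/4
9 + 1/(5/4) = 9 + 4/5 = 49/5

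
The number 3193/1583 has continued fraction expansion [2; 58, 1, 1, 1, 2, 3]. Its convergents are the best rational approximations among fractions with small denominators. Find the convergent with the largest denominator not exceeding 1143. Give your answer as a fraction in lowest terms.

946/469

a_0 = 2: 2/1  (≤ bound)
a_1 = 58: 117/58  (≤ bound)
a_2 = 1: 119/59  (≤ bound)
a_3 = 1: 236/117  (≤ bound)
a_4 = 1: 355/176  (≤ bound)
a_5 = 2: 946/469  (≤ bound)
a_6 = 3: 3193/1583  (> 1143, stop)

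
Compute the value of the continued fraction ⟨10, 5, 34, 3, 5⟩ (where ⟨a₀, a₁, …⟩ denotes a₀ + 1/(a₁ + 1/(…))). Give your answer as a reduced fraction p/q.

28159/2761

Start with 5.
3 + 1/(5/1) = 3 + 1/5 = 16/5
34 + 1/(16/5) = 34 + 5/16 = 549/16
5 + 1/(549/16) = 5 + 16/549 = 2761/549
10 + 1/(2761/549) = 10 + 549/2761 = 28159/2761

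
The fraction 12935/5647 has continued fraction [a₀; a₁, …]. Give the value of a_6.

48

Apply division with remainder until the remainder is 0:
⌊12935/5647⌋ = 2, remainder 1641
⌊5647/1641⌋ = 3, remainder 724
⌊1641/724⌋ = 2, remainder 193
⌊724/193⌋ = 3, remainder 145
⌊193/145⌋ = 1, remainder 48
⌊145/48⌋ = 3, remainder 1
⌊48/1⌋ = 48, remainder 0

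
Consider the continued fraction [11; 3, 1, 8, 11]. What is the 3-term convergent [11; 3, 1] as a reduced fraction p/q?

Compute successive convergents:
a_0 = 11: 11/1
a_1 = 3: 34/3
a_2 = 1: 45/4

45/4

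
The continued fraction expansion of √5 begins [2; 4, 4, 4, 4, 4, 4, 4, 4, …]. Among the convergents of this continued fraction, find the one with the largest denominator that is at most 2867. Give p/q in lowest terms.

2889/1292

a_0 = 2: 2/1  (≤ bound)
a_1 = 4: 9/4  (≤ bound)
a_2 = 4: 38/17  (≤ bound)
a_3 = 4: 161/72  (≤ bound)
a_4 = 4: 682/305  (≤ bound)
a_5 = 4: 2889/1292  (≤ bound)
a_6 = 4: 12238/5473  (> 2867, stop)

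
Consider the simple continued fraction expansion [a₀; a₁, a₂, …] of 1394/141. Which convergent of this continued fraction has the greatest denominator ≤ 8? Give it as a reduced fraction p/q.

79/8

List convergents until the denominator exceeds the bound:
a_0 = 9: 9/1  (≤ bound)
a_1 = 1: 10/1  (≤ bound)
a_2 = 7: 79/8  (≤ bound)
a_3 = 1: 89/9  (> 8, stop)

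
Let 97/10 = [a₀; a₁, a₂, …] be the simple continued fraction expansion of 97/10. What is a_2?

2

⌊97/10⌋ = 9, remainder 7
⌊10/7⌋ = 1, remainder 3
⌊7/3⌋ = 2, remainder 1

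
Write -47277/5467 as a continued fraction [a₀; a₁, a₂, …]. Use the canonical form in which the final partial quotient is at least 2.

⌊-47277/5467⌋ = -9, remainder 1926
⌊5467/1926⌋ = 2, remainder 1615
⌊1926/1615⌋ = 1, remainder 311
⌊1615/311⌋ = 5, remainder 60
⌊311/60⌋ = 5, remainder 11
⌊60/11⌋ = 5, remainder 5
⌊11/5⌋ = 2, remainder 1
⌊5/1⌋ = 5, remainder 0

[-9; 2, 1, 5, 5, 5, 2, 5]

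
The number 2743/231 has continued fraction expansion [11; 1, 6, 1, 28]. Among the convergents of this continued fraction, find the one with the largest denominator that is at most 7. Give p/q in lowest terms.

83/7

List convergents until the denominator exceeds the bound:
a_0 = 11: 11/1  (≤ bound)
a_1 = 1: 12/1  (≤ bound)
a_2 = 6: 83/7  (≤ bound)
a_3 = 1: 95/8  (> 7, stop)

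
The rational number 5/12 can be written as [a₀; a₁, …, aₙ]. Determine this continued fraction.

[0; 2, 2, 2]

5 = 0·12 + 5, so a_0 = 0
12 = 2·5 + 2, so a_1 = 2
5 = 2·2 + 1, so a_2 = 2
2 = 2·1 + 0, so a_3 = 2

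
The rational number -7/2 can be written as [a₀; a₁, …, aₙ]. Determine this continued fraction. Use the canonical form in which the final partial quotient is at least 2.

[-4; 2]

-7 ÷ 2 → quotient -4, remainder 1
2 ÷ 1 → quotient 2, remainder 0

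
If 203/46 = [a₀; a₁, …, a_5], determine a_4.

1

Repeatedly divide and take the remainder:
203 ÷ 46 → quotient 4, remainder 19
46 ÷ 19 → quotient 2, remainder 8
19 ÷ 8 → quotient 2, remainder 3
8 ÷ 3 → quotient 2, remainder 2
3 ÷ 2 → quotient 1, remainder 1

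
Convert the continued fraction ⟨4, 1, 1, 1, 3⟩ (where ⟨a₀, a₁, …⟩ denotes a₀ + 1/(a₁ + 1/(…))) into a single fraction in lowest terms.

Work from the innermost term outward:
Start with 3.
1 + 1/(3/1) = 1 + 1/3 = 4/3
1 + 1/(4/3) = 1 + 3/4 = 7/4
1 + 1/(7/4) = 1 + 4/7 = 11/7
4 + 1/(11/7) = 4 + 7/11 = 51/11

51/11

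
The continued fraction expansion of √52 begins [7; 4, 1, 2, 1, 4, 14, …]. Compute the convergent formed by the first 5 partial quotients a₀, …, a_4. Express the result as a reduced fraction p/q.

137/19

a_0 = 7: 7/1
a_1 = 4: 29/4
a_2 = 1: 36/5
a_3 = 2: 101/14
a_4 = 1: 137/19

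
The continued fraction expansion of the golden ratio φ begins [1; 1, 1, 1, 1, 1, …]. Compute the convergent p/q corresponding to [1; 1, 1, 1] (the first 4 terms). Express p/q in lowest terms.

5/3

Start with 1.
1 + 1/(1/1) = 1 + 1/1 = 2/1
1 + 1/(2/1) = 1 + 1/2 = 3/2
1 + 1/(3/2) = 1 + 2/3 = 5/3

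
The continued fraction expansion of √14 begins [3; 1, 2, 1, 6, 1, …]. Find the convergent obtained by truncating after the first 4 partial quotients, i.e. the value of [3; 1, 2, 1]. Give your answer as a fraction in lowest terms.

Start with 1.
2 + 1/(1/1) = 2 + 1/1 = 3/1
1 + 1/(3/1) = 1 + 1/3 = 4/3
3 + 1/(4/3) = 3 + 3/4 = 15/4

15/4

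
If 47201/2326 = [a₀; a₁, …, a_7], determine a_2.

2

Apply division with remainder until the remainder is 0:
47201 = 20·2326 + 681, so a_0 = 20
2326 = 3·681 + 283, so a_1 = 3
681 = 2·283 + 115, so a_2 = 2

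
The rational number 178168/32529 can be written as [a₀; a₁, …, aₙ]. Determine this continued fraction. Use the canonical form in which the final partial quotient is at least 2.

Repeatedly divide and take the remainder:
178168 = 5·32529 + 15523, so a_0 = 5
32529 = 2·15523 + 1483, so a_1 = 2
15523 = 10·1483 + 693, so a_2 = 10
1483 = 2·693 + 97, so a_3 = 2
693 = 7·97 + 14, so a_4 = 7
97 = 6·14 + 13, so a_5 = 6
14 = 1·13 + 1, so a_6 = 1
13 = 13·1 + 0, so a_7 = 13

[5; 2, 10, 2, 7, 6, 1, 13]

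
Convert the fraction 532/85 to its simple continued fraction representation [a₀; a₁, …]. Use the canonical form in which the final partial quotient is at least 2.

532 ÷ 85 → quotient 6, remainder 22
85 ÷ 22 → quotient 3, remainder 19
22 ÷ 19 → quotient 1, remainder 3
19 ÷ 3 → quotient 6, remainder 1
3 ÷ 1 → quotient 3, remainder 0

[6; 3, 1, 6, 3]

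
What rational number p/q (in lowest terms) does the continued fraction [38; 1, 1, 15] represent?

1194/31

Starting at the tail and folding back:
Start with 15.
1 + 1/(15/1) = 1 + 1/15 = 16/15
1 + 1/(16/15) = 1 + 15/16 = 31/16
38 + 1/(31/16) = 38 + 16/31 = 1194/31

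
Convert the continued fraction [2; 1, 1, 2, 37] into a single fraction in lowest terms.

486/187

Compute successive convergents:
a_0 = 2: 2/1
a_1 = 1: 3/1
a_2 = 1: 5/2
a_3 = 2: 13/5
a_4 = 37: 486/187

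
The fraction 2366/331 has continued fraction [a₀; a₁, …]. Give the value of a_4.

12

Repeatedly divide and take the remainder:
2366 ÷ 331 → quotient 7, remainder 49
331 ÷ 49 → quotient 6, remainder 37
49 ÷ 37 → quotient 1, remainder 12
37 ÷ 12 → quotient 3, remainder 1
12 ÷ 1 → quotient 12, remainder 0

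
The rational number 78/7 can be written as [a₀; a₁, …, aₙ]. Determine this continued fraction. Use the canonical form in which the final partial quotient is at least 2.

Apply division with remainder until the remainder is 0:
⌊78/7⌋ = 11, remainder 1
⌊7/1⌋ = 7, remainder 0

[11; 7]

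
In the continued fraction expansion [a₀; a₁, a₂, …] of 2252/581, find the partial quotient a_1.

1

2252 ÷ 581 → quotient 3, remainder 509
581 ÷ 509 → quotient 1, remainder 72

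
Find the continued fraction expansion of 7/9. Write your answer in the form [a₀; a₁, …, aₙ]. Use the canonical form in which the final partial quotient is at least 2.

7 ÷ 9 → quotient 0, remainder 7
9 ÷ 7 → quotient 1, remainder 2
7 ÷ 2 → quotient 3, remainder 1
2 ÷ 1 → quotient 2, remainder 0

[0; 1, 3, 2]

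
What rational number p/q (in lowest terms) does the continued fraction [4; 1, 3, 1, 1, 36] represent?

Start with 36.
1 + 1/(36/1) = 1 + 1/36 = 37/36
1 + 1/(37/36) = 1 + 36/37 = 73/37
3 + 1/(73/37) = 3 + 37/73 = 256/73
1 + 1/(256/73) = 1 + 73/256 = 329/256
4 + 1/(329/256) = 4 + 256/329 = 1572/329

1572/329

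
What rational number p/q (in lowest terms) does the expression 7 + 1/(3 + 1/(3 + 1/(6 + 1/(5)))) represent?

Build up convergents one term at a time:
a_0 = 7: 7/1
a_1 = 3: 22/3
a_2 = 3: 73/10
a_3 = 6: 460/63
a_4 = 5: 2373/325

2373/325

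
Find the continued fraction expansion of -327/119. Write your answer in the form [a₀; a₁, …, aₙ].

[-3; 3, 1, 29]

Run the Euclidean algorithm, recording each quotient:
⌊-327/119⌋ = -3, remainder 30
⌊119/30⌋ = 3, remainder 29
⌊30/29⌋ = 1, remainder 1
⌊29/1⌋ = 29, remainder 0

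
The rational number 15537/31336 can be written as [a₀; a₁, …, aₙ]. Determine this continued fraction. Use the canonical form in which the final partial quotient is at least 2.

[0; 2, 59, 3, 3, 6, 4]

15537 = 0·31336 + 15537, so a_0 = 0
31336 = 2·15537 + 262, so a_1 = 2
15537 = 59·262 + 79, so a_2 = 59
262 = 3·79 + 25, so a_3 = 3
79 = 3·25 + 4, so a_4 = 3
25 = 6·4 + 1, so a_5 = 6
4 = 4·1 + 0, so a_6 = 4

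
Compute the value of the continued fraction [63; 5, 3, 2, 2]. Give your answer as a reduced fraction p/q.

Compute successive convergents:
a_0 = 63: 63/1
a_1 = 5: 316/5
a_2 = 3: 1011/16
a_3 = 2: 2338/37
a_4 = 2: 5687/90

5687/90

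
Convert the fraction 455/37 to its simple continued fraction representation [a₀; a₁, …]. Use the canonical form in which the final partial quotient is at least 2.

[12; 3, 2, 1, 3]

455 ÷ 37 → quotient 12, remainder 11
37 ÷ 11 → quotient 3, remainder 4
11 ÷ 4 → quotient 2, remainder 3
4 ÷ 3 → quotient 1, remainder 1
3 ÷ 1 → quotient 3, remainder 0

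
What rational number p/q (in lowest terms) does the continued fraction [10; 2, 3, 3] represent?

Start with 3.
3 + 1/(3/1) = 3 + 1/3 = 10/3
2 + 1/(10/3) = 2 + 3/10 = 23/10
10 + 1/(23/10) = 10 + 10/23 = 240/23

240/23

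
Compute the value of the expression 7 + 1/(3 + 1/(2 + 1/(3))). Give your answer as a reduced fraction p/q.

175/24

Start with 3.
2 + 1/(3/1) = 2 + 1/3 = 7/3
3 + 1/(7/3) = 3 + 3/7 = 24/7
7 + 1/(24/7) = 7 + 7/24 = 175/24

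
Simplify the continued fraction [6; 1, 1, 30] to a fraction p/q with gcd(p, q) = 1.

397/61

Start with 30.
1 + 1/(30/1) = 1 + 1/30 = 31/30
1 + 1/(31/30) = 1 + 30/31 = 61/31
6 + 1/(61/31) = 6 + 31/61 = 397/61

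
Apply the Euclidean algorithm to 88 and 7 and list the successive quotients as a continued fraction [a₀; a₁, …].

[12; 1, 1, 3]

Apply division with remainder until the remainder is 0:
88 = 12·7 + 4, so a_0 = 12
7 = 1·4 + 3, so a_1 = 1
4 = 1·3 + 1, so a_2 = 1
3 = 3·1 + 0, so a_3 = 3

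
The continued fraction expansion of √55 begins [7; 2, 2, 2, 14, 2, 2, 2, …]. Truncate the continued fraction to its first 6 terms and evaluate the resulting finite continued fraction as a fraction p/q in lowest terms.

a_0 = 7: 7/1
a_1 = 2: 15/2
a_2 = 2: 37/5
a_3 = 2: 89/12
a_4 = 14: 1283/173
a_5 = 2: 2655/358

2655/358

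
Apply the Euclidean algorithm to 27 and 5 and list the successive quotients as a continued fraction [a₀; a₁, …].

[5; 2, 2]

27 ÷ 5 → quotient 5, remainder 2
5 ÷ 2 → quotient 2, remainder 1
2 ÷ 1 → quotient 2, remainder 0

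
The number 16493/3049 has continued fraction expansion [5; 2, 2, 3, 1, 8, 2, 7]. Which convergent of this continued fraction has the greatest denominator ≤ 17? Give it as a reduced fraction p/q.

a_0 = 5: 5/1  (≤ bound)
a_1 = 2: 11/2  (≤ bound)
a_2 = 2: 27/5  (≤ bound)
a_3 = 3: 92/17  (≤ bound)
a_4 = 1: 119/22  (> 17, stop)

92/17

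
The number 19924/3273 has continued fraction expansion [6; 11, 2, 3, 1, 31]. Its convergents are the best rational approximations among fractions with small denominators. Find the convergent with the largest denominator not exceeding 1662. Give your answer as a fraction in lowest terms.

627/103

a_0 = 6: 6/1  (≤ bound)
a_1 = 11: 67/11  (≤ bound)
a_2 = 2: 140/23  (≤ bound)
a_3 = 3: 487/80  (≤ bound)
a_4 = 1: 627/103  (≤ bound)
a_5 = 31: 19924/3273  (> 1662, stop)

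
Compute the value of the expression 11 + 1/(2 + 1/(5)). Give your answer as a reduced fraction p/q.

Starting at the tail and folding back:
Start with 5.
2 + 1/(5/1) = 2 + 1/5 = 11/5
11 + 1/(11/5) = 11 + 5/11 = 126/11

126/11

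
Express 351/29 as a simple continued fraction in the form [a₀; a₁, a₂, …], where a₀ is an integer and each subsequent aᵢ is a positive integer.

[12; 9, 1, 2]

⌊351/29⌋ = 12, remainder 3
⌊29/3⌋ = 9, remainder 2
⌊3/2⌋ = 1, remainder 1
⌊2/1⌋ = 2, remainder 0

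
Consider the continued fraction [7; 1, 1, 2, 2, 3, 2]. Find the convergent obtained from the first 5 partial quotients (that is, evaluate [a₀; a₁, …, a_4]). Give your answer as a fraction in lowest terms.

91/12

a_0 = 7: 7/1
a_1 = 1: 8/1
a_2 = 1: 15/2
a_3 = 2: 38/5
a_4 = 2: 91/12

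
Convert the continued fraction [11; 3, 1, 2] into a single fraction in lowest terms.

a_0 = 11: 11/1
a_1 = 3: 34/3
a_2 = 1: 45/4
a_3 = 2: 124/11

124/11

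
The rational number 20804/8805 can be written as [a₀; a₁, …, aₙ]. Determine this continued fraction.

[2; 2, 1, 3, 9, 28, 1, 2]

Run the Euclidean algorithm, recording each quotient:
20804 ÷ 8805 → quotient 2, remainder 3194
8805 ÷ 3194 → quotient 2, remainder 2417
3194 ÷ 2417 → quotient 1, remainder 777
2417 ÷ 777 → quotient 3, remainder 86
777 ÷ 86 → quotient 9, remainder 3
86 ÷ 3 → quotient 28, remainder 2
3 ÷ 2 → quotient 1, remainder 1
2 ÷ 1 → quotient 2, remainder 0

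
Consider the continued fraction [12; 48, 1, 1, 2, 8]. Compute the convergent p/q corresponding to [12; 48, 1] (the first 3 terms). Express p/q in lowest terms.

Collapse the nested fraction from the inside out:
Start with 1.
48 + 1/(1/1) = 48 + 1/1 = 49/1
12 + 1/(49/1) = 12 + 1/49 = 589/49

589/49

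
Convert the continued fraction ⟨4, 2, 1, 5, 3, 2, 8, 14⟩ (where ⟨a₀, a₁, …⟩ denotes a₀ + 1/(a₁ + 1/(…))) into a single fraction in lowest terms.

a_0 = 4: 4/1
a_1 = 2: 9/2
a_2 = 1: 13/3
a_3 = 5: 74/17
a_4 = 3: 235/54
a_5 = 2: 544/125
a_6 = 8: 4587/1054
a_7 = 14: 64762/14881

64762/14881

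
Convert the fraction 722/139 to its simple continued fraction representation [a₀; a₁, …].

[5; 5, 6, 1, 3]

722 = 5·139 + 27, so a_0 = 5
139 = 5·27 + 4, so a_1 = 5
27 = 6·4 + 3, so a_2 = 6
4 = 1·3 + 1, so a_3 = 1
3 = 3·1 + 0, so a_4 = 3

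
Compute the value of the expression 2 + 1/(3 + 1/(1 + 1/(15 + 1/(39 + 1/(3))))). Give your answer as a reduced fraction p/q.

Compute successive convergents:
a_0 = 2: 2/1
a_1 = 3: 7/3
a_2 = 1: 9/4
a_3 = 15: 142/63
a_4 = 39: 5547/2461
a_5 = 3: 16783/7446

16783/7446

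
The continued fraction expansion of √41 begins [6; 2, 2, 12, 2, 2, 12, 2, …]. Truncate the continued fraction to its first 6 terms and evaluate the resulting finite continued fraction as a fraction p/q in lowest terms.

Compute successive convergents:
a_0 = 6: 6/1
a_1 = 2: 13/2
a_2 = 2: 32/5
a_3 = 12: 397/62
a_4 = 2: 826/129
a_5 = 2: 2049/320

2049/320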